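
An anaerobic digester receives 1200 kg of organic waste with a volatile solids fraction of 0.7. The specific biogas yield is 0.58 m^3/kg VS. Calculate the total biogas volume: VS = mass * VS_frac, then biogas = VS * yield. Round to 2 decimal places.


Compute volatile solids:
  VS = mass * VS_fraction = 1200 * 0.7 = 840.0 kg
Calculate biogas volume:
  Biogas = VS * specific_yield = 840.0 * 0.58
  Biogas = 487.20 m^3

487.20


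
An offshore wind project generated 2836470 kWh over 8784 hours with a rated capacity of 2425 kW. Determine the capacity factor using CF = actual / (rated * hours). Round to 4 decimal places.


Capacity factor = actual output / maximum possible output
Maximum possible = rated * hours = 2425 * 8784 = 21301200 kWh
CF = 2836470 / 21301200
CF = 0.1332

0.1332


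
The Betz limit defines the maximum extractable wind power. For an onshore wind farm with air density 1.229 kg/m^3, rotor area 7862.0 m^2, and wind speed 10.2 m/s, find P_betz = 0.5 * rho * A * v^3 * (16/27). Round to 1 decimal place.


The Betz coefficient Cp_max = 16/27 = 0.5926
v^3 = 10.2^3 = 1061.208
P_betz = 0.5 * rho * A * v^3 * Cp_max
P_betz = 0.5 * 1.229 * 7862.0 * 1061.208 * 0.5926
P_betz = 3038167.1 W

3038167.1


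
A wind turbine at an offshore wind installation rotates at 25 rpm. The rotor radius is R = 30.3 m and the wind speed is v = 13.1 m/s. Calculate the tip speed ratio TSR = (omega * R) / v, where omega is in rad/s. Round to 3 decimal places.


Convert rotational speed to rad/s:
  omega = 25 * 2 * pi / 60 = 2.618 rad/s
Compute tip speed:
  v_tip = omega * R = 2.618 * 30.3 = 79.325 m/s
Tip speed ratio:
  TSR = v_tip / v_wind = 79.325 / 13.1 = 6.055

6.055


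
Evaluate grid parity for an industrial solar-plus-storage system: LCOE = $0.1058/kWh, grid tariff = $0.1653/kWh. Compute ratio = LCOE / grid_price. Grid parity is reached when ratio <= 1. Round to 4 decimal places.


Compare LCOE to grid price:
  LCOE = $0.1058/kWh, Grid price = $0.1653/kWh
  Ratio = LCOE / grid_price = 0.1058 / 0.1653 = 0.6400
  Grid parity achieved (ratio <= 1)? yes

0.6400


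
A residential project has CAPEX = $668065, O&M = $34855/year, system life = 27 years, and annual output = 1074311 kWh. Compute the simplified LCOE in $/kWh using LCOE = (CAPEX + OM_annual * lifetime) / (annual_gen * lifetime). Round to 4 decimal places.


Total cost = CAPEX + OM * lifetime = 668065 + 34855 * 27 = 668065 + 941085 = 1609150
Total generation = annual * lifetime = 1074311 * 27 = 29006397 kWh
LCOE = 1609150 / 29006397
LCOE = 0.0555 $/kWh

0.0555


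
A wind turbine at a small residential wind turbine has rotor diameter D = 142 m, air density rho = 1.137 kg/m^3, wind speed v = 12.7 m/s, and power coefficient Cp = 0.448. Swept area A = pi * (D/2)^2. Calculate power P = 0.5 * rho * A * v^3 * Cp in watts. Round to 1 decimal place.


Step 1 -- Compute swept area:
  A = pi * (D/2)^2 = pi * (142/2)^2 = 15836.77 m^2
Step 2 -- Apply wind power equation:
  P = 0.5 * rho * A * v^3 * Cp
  v^3 = 12.7^3 = 2048.383
  P = 0.5 * 1.137 * 15836.77 * 2048.383 * 0.448
  P = 8262019.5 W

8262019.5


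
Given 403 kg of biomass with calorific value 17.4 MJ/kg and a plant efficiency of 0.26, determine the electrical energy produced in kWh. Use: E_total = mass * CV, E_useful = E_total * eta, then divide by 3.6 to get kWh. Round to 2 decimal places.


Total energy = mass * CV = 403 * 17.4 = 7012.2 MJ
Useful energy = total * eta = 7012.2 * 0.26 = 1823.17 MJ
Convert to kWh: 1823.17 / 3.6
Useful energy = 506.44 kWh

506.44


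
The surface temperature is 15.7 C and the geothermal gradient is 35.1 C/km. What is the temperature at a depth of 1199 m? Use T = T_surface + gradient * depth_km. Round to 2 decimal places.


Convert depth to km: 1199 / 1000 = 1.199 km
Temperature increase = gradient * depth_km = 35.1 * 1.199 = 42.08 C
Temperature at depth = T_surface + delta_T = 15.7 + 42.08
T = 57.78 C

57.78


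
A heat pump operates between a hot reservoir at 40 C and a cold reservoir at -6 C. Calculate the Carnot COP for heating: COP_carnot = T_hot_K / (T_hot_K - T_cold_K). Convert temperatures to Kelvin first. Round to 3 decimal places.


Convert to Kelvin:
  T_hot = 40 + 273.15 = 313.15 K
  T_cold = -6 + 273.15 = 267.15 K
Apply Carnot COP formula:
  COP = T_hot_K / (T_hot_K - T_cold_K) = 313.15 / 46.0
  COP = 6.808

6.808


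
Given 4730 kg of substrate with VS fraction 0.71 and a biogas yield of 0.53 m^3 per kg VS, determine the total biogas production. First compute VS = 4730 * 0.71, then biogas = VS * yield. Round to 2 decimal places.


Compute volatile solids:
  VS = mass * VS_fraction = 4730 * 0.71 = 3358.3 kg
Calculate biogas volume:
  Biogas = VS * specific_yield = 3358.3 * 0.53
  Biogas = 1779.90 m^3

1779.90


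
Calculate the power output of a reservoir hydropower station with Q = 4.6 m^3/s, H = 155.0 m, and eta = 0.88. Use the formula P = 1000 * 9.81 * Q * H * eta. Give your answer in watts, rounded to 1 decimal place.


Apply the hydropower formula P = rho * g * Q * H * eta
rho * g = 1000 * 9.81 = 9810.0
P = 9810.0 * 4.6 * 155.0 * 0.88
P = 6155186.4 W

6155186.4


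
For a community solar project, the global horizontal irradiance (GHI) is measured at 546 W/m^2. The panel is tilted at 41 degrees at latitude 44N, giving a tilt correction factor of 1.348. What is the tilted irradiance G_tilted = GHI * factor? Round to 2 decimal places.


Identify the given values:
  GHI = 546 W/m^2, tilt correction factor = 1.348
Apply the formula G_tilted = GHI * factor:
  G_tilted = 546 * 1.348
  G_tilted = 736.01 W/m^2

736.01


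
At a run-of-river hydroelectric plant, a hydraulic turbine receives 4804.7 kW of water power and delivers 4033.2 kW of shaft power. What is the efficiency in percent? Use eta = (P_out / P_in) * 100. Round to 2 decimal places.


Turbine efficiency = (output power / input power) * 100
eta = (4033.2 / 4804.7) * 100
eta = 83.94%

83.94


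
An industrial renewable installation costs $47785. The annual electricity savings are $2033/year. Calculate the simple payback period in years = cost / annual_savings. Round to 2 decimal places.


Simple payback period = initial cost / annual savings
Payback = 47785 / 2033
Payback = 23.50 years

23.50


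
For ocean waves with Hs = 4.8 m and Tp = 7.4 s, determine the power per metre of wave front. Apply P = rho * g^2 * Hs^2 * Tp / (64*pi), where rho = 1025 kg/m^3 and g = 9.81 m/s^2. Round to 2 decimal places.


Apply wave power formula:
  g^2 = 9.81^2 = 96.2361
  Hs^2 = 4.8^2 = 23.04
  Numerator = rho * g^2 * Hs^2 * Tp = 1025 * 96.2361 * 23.04 * 7.4 = 16818066.86
  Denominator = 64 * pi = 201.0619
  P = 16818066.86 / 201.0619 = 83646.20 W/m

83646.20


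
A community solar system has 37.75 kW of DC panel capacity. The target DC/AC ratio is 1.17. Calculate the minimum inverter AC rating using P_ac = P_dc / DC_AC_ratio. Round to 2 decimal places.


The inverter AC capacity is determined by the DC/AC ratio.
Given: P_dc = 37.75 kW, DC/AC ratio = 1.17
P_ac = P_dc / ratio = 37.75 / 1.17
P_ac = 32.26 kW

32.26


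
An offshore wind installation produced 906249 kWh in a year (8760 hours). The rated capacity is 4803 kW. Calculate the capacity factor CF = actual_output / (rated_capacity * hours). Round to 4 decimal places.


Capacity factor = actual output / maximum possible output
Maximum possible = rated * hours = 4803 * 8760 = 42074280 kWh
CF = 906249 / 42074280
CF = 0.0215

0.0215


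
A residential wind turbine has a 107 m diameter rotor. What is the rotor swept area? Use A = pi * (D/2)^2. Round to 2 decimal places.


Compute the rotor radius:
  r = D / 2 = 107 / 2 = 53.5 m
Calculate swept area:
  A = pi * r^2 = pi * 53.5^2
  A = 8992.02 m^2

8992.02


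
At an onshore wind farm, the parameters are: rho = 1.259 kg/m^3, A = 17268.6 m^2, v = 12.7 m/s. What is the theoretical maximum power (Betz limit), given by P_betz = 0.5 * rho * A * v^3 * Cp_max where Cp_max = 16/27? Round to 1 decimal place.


The Betz coefficient Cp_max = 16/27 = 0.5926
v^3 = 12.7^3 = 2048.383
P_betz = 0.5 * rho * A * v^3 * Cp_max
P_betz = 0.5 * 1.259 * 17268.6 * 2048.383 * 0.5926
P_betz = 13195329.7 W

13195329.7


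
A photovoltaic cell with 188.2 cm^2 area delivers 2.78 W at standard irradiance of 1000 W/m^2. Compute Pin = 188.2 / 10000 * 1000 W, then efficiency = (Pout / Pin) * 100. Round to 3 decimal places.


First compute the input power:
  Pin = area_cm2 / 10000 * G = 188.2 / 10000 * 1000 = 18.82 W
Then compute efficiency:
  Efficiency = (Pout / Pin) * 100 = (2.78 / 18.82) * 100
  Efficiency = 14.772%

14.772


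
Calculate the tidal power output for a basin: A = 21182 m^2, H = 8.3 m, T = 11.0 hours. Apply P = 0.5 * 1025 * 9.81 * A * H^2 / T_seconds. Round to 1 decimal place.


Convert period to seconds: T = 11.0 * 3600 = 39600.0 s
H^2 = 8.3^2 = 68.89
P = 0.5 * rho * g * A * H^2 / T
P = 0.5 * 1025 * 9.81 * 21182 * 68.89 / 39600.0
P = 185263.9 W

185263.9


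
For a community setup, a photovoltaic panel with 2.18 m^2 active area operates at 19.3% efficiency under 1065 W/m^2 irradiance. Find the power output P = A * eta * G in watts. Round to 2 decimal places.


Use the solar power formula P = A * eta * G.
Given: A = 2.18 m^2, eta = 0.193, G = 1065 W/m^2
P = 2.18 * 0.193 * 1065
P = 448.09 W

448.09


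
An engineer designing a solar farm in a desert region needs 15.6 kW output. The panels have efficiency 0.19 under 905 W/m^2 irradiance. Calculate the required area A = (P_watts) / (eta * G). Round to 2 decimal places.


Convert target power to watts: P = 15.6 * 1000 = 15600.0 W
Compute denominator: eta * G = 0.19 * 905 = 171.95
Required area A = P / (eta * G) = 15600.0 / 171.95
A = 90.72 m^2

90.72


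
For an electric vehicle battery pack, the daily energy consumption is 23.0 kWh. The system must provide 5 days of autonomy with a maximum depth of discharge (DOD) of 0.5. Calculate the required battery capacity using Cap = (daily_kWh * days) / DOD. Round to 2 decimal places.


Total energy needed = daily * days = 23.0 * 5 = 115.0 kWh
Account for depth of discharge:
  Cap = total_energy / DOD = 115.0 / 0.5
  Cap = 230.00 kWh

230.00


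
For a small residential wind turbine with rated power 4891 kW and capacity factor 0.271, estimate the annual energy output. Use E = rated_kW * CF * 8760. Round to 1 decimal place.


Annual energy = rated_kW * capacity_factor * hours_per_year
Given: P_rated = 4891 kW, CF = 0.271, hours = 8760
E = 4891 * 0.271 * 8760
E = 11611038.4 kWh

11611038.4


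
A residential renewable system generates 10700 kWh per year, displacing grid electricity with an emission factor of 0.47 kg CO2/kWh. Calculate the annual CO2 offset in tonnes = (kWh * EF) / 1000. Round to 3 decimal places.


CO2 offset in kg = generation * emission_factor
CO2 offset = 10700 * 0.47 = 5029.0 kg
Convert to tonnes:
  CO2 offset = 5029.0 / 1000 = 5.029 tonnes

5.029


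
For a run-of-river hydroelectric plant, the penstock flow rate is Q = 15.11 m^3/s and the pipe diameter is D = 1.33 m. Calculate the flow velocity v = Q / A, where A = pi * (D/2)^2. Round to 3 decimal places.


Compute pipe cross-sectional area:
  A = pi * (D/2)^2 = pi * (1.33/2)^2 = 1.3893 m^2
Calculate velocity:
  v = Q / A = 15.11 / 1.3893
  v = 10.876 m/s

10.876


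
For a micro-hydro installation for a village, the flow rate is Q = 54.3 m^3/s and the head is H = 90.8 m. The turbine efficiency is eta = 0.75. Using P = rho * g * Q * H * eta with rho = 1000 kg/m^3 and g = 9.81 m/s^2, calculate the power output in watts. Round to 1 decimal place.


Apply the hydropower formula P = rho * g * Q * H * eta
rho * g = 1000 * 9.81 = 9810.0
P = 9810.0 * 54.3 * 90.8 * 0.75
P = 36275712.3 W

36275712.3


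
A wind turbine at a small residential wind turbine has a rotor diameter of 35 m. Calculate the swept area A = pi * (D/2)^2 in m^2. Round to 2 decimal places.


Compute the rotor radius:
  r = D / 2 = 35 / 2 = 17.5 m
Calculate swept area:
  A = pi * r^2 = pi * 17.5^2
  A = 962.11 m^2

962.11


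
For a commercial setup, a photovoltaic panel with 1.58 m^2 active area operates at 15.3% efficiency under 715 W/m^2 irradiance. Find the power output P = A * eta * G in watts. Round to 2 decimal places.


Use the solar power formula P = A * eta * G.
Given: A = 1.58 m^2, eta = 0.153, G = 715 W/m^2
P = 1.58 * 0.153 * 715
P = 172.84 W

172.84


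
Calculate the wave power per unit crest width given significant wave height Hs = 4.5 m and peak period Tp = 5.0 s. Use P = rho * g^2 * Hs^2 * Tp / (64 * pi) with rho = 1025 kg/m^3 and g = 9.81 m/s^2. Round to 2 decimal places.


Apply wave power formula:
  g^2 = 9.81^2 = 96.2361
  Hs^2 = 4.5^2 = 20.25
  Numerator = rho * g^2 * Hs^2 * Tp = 1025 * 96.2361 * 20.25 * 5.0 = 9987502.75
  Denominator = 64 * pi = 201.0619
  P = 9987502.75 / 201.0619 = 49673.76 W/m

49673.76


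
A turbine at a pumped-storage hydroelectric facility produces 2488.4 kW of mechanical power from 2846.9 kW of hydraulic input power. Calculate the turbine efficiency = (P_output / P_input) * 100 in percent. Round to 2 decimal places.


Turbine efficiency = (output power / input power) * 100
eta = (2488.4 / 2846.9) * 100
eta = 87.41%

87.41


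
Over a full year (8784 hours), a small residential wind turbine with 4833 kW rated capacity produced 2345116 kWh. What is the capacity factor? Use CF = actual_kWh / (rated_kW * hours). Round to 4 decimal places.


Capacity factor = actual output / maximum possible output
Maximum possible = rated * hours = 4833 * 8784 = 42453072 kWh
CF = 2345116 / 42453072
CF = 0.0552

0.0552


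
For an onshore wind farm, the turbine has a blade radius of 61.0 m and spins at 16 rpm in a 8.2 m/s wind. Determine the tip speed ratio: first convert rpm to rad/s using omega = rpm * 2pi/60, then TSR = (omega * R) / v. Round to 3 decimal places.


Convert rotational speed to rad/s:
  omega = 16 * 2 * pi / 60 = 1.6755 rad/s
Compute tip speed:
  v_tip = omega * R = 1.6755 * 61.0 = 102.206 m/s
Tip speed ratio:
  TSR = v_tip / v_wind = 102.206 / 8.2 = 12.464

12.464


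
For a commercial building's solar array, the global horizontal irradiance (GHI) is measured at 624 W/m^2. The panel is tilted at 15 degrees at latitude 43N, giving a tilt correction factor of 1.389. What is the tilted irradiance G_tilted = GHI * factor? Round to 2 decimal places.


Identify the given values:
  GHI = 624 W/m^2, tilt correction factor = 1.389
Apply the formula G_tilted = GHI * factor:
  G_tilted = 624 * 1.389
  G_tilted = 866.74 W/m^2

866.74


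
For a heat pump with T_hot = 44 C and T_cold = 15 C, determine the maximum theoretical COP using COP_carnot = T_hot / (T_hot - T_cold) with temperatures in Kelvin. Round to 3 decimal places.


Convert to Kelvin:
  T_hot = 44 + 273.15 = 317.15 K
  T_cold = 15 + 273.15 = 288.15 K
Apply Carnot COP formula:
  COP = T_hot_K / (T_hot_K - T_cold_K) = 317.15 / 29.0
  COP = 10.936

10.936


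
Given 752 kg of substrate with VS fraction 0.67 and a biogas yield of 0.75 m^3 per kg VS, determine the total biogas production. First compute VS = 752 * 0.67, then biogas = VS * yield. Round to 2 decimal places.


Compute volatile solids:
  VS = mass * VS_fraction = 752 * 0.67 = 503.84 kg
Calculate biogas volume:
  Biogas = VS * specific_yield = 503.84 * 0.75
  Biogas = 377.88 m^3

377.88


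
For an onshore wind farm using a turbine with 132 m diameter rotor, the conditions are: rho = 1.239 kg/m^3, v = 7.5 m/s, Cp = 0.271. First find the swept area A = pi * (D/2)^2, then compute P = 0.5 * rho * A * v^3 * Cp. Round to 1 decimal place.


Step 1 -- Compute swept area:
  A = pi * (D/2)^2 = pi * (132/2)^2 = 13684.78 m^2
Step 2 -- Apply wind power equation:
  P = 0.5 * rho * A * v^3 * Cp
  v^3 = 7.5^3 = 421.875
  P = 0.5 * 1.239 * 13684.78 * 421.875 * 0.271
  P = 969241.8 W

969241.8


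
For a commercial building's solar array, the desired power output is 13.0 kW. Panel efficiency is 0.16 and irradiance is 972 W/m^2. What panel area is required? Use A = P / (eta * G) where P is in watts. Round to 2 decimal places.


Convert target power to watts: P = 13.0 * 1000 = 13000.0 W
Compute denominator: eta * G = 0.16 * 972 = 155.52
Required area A = P / (eta * G) = 13000.0 / 155.52
A = 83.59 m^2

83.59


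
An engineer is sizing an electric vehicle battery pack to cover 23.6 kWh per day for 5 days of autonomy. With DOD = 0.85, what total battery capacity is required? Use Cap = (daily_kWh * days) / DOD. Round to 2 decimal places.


Total energy needed = daily * days = 23.6 * 5 = 118.0 kWh
Account for depth of discharge:
  Cap = total_energy / DOD = 118.0 / 0.85
  Cap = 138.82 kWh

138.82


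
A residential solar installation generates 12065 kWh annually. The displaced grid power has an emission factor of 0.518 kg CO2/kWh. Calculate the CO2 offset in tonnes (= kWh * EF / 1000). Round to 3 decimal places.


CO2 offset in kg = generation * emission_factor
CO2 offset = 12065 * 0.518 = 6249.67 kg
Convert to tonnes:
  CO2 offset = 6249.67 / 1000 = 6.250 tonnes

6.250


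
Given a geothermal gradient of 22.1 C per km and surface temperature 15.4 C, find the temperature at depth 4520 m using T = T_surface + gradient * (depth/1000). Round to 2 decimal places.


Convert depth to km: 4520 / 1000 = 4.52 km
Temperature increase = gradient * depth_km = 22.1 * 4.52 = 99.89 C
Temperature at depth = T_surface + delta_T = 15.4 + 99.89
T = 115.29 C

115.29


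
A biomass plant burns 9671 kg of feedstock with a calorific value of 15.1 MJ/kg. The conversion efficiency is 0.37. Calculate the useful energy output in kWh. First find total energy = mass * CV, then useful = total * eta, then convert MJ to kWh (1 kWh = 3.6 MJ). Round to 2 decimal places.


Total energy = mass * CV = 9671 * 15.1 = 146032.1 MJ
Useful energy = total * eta = 146032.1 * 0.37 = 54031.88 MJ
Convert to kWh: 54031.88 / 3.6
Useful energy = 15008.85 kWh

15008.85


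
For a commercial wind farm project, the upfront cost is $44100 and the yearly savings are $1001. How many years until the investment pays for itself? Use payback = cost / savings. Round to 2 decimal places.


Simple payback period = initial cost / annual savings
Payback = 44100 / 1001
Payback = 44.06 years

44.06


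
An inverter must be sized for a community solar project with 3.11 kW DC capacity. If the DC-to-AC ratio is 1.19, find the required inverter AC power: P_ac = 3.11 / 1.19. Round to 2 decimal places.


The inverter AC capacity is determined by the DC/AC ratio.
Given: P_dc = 3.11 kW, DC/AC ratio = 1.19
P_ac = P_dc / ratio = 3.11 / 1.19
P_ac = 2.61 kW

2.61


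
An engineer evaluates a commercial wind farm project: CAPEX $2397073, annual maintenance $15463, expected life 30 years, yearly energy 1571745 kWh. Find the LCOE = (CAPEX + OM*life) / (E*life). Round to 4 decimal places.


Total cost = CAPEX + OM * lifetime = 2397073 + 15463 * 30 = 2397073 + 463890 = 2860963
Total generation = annual * lifetime = 1571745 * 30 = 47152350 kWh
LCOE = 2860963 / 47152350
LCOE = 0.0607 $/kWh

0.0607


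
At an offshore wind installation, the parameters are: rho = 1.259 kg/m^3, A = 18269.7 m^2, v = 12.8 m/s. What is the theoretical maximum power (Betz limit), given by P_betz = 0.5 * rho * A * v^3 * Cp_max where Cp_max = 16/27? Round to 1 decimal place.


The Betz coefficient Cp_max = 16/27 = 0.5926
v^3 = 12.8^3 = 2097.152
P_betz = 0.5 * rho * A * v^3 * Cp_max
P_betz = 0.5 * 1.259 * 18269.7 * 2097.152 * 0.5926
P_betz = 14292667.1 W

14292667.1


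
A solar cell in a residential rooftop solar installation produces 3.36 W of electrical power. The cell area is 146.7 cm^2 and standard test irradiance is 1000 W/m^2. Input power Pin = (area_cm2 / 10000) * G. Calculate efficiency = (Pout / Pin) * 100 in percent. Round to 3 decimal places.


First compute the input power:
  Pin = area_cm2 / 10000 * G = 146.7 / 10000 * 1000 = 14.67 W
Then compute efficiency:
  Efficiency = (Pout / Pin) * 100 = (3.36 / 14.67) * 100
  Efficiency = 22.904%

22.904


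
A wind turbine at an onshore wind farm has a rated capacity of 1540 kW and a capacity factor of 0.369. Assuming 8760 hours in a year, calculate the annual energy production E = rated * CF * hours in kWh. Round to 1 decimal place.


Annual energy = rated_kW * capacity_factor * hours_per_year
Given: P_rated = 1540 kW, CF = 0.369, hours = 8760
E = 1540 * 0.369 * 8760
E = 4977957.6 kWh

4977957.6


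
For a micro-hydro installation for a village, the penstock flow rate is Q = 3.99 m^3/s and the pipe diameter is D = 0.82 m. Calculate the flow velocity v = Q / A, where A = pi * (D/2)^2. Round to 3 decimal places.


Compute pipe cross-sectional area:
  A = pi * (D/2)^2 = pi * (0.82/2)^2 = 0.5281 m^2
Calculate velocity:
  v = Q / A = 3.99 / 0.5281
  v = 7.555 m/s

7.555


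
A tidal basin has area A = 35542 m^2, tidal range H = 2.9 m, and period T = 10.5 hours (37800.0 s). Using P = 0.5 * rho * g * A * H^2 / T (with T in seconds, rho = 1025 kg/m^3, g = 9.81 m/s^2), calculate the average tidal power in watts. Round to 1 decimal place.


Convert period to seconds: T = 10.5 * 3600 = 37800.0 s
H^2 = 2.9^2 = 8.41
P = 0.5 * rho * g * A * H^2 / T
P = 0.5 * 1025 * 9.81 * 35542 * 8.41 / 37800.0
P = 39756.6 W

39756.6


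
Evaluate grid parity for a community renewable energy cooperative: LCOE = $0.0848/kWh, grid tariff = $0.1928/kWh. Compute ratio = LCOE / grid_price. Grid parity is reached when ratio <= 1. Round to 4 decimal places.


Compare LCOE to grid price:
  LCOE = $0.0848/kWh, Grid price = $0.1928/kWh
  Ratio = LCOE / grid_price = 0.0848 / 0.1928 = 0.4398
  Grid parity achieved (ratio <= 1)? yes

0.4398


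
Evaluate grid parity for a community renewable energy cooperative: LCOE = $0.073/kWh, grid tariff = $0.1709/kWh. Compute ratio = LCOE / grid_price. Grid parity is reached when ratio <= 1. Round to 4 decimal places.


Compare LCOE to grid price:
  LCOE = $0.073/kWh, Grid price = $0.1709/kWh
  Ratio = LCOE / grid_price = 0.073 / 0.1709 = 0.4272
  Grid parity achieved (ratio <= 1)? yes

0.4272


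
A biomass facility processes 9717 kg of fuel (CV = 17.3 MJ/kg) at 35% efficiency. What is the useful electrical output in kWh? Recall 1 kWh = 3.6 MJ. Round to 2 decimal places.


Total energy = mass * CV = 9717 * 17.3 = 168104.1 MJ
Useful energy = total * eta = 168104.1 * 0.35 = 58836.44 MJ
Convert to kWh: 58836.44 / 3.6
Useful energy = 16343.45 kWh

16343.45


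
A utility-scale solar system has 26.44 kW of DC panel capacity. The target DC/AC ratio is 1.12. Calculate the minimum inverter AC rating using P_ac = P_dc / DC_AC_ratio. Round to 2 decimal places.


The inverter AC capacity is determined by the DC/AC ratio.
Given: P_dc = 26.44 kW, DC/AC ratio = 1.12
P_ac = P_dc / ratio = 26.44 / 1.12
P_ac = 23.61 kW

23.61


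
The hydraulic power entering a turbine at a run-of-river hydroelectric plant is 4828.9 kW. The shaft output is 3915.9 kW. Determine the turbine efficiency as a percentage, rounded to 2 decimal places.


Turbine efficiency = (output power / input power) * 100
eta = (3915.9 / 4828.9) * 100
eta = 81.09%

81.09


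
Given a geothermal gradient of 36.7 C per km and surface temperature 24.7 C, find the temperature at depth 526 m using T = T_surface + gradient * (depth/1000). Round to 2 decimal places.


Convert depth to km: 526 / 1000 = 0.526 km
Temperature increase = gradient * depth_km = 36.7 * 0.526 = 19.3 C
Temperature at depth = T_surface + delta_T = 24.7 + 19.3
T = 44.00 C

44.00


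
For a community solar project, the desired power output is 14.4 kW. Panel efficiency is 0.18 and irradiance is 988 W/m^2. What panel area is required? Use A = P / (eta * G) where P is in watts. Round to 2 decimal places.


Convert target power to watts: P = 14.4 * 1000 = 14400.0 W
Compute denominator: eta * G = 0.18 * 988 = 177.84
Required area A = P / (eta * G) = 14400.0 / 177.84
A = 80.97 m^2

80.97


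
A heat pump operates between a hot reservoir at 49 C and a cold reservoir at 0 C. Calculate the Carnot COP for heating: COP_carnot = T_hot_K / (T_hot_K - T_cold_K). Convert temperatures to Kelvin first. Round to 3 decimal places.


Convert to Kelvin:
  T_hot = 49 + 273.15 = 322.15 K
  T_cold = 0 + 273.15 = 273.15 K
Apply Carnot COP formula:
  COP = T_hot_K / (T_hot_K - T_cold_K) = 322.15 / 49.0
  COP = 6.574

6.574


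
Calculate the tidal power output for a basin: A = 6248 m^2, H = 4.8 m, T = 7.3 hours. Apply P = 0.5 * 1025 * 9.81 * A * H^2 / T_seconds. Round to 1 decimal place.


Convert period to seconds: T = 7.3 * 3600 = 26280.0 s
H^2 = 4.8^2 = 23.04
P = 0.5 * rho * g * A * H^2 / T
P = 0.5 * 1025 * 9.81 * 6248 * 23.04 / 26280.0
P = 27539.8 W

27539.8


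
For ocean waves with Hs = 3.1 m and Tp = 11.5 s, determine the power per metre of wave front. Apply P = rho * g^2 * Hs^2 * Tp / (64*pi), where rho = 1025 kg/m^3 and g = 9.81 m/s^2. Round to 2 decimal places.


Apply wave power formula:
  g^2 = 9.81^2 = 96.2361
  Hs^2 = 3.1^2 = 9.61
  Numerator = rho * g^2 * Hs^2 * Tp = 1025 * 96.2361 * 9.61 * 11.5 = 10901420.91
  Denominator = 64 * pi = 201.0619
  P = 10901420.91 / 201.0619 = 54219.22 W/m

54219.22


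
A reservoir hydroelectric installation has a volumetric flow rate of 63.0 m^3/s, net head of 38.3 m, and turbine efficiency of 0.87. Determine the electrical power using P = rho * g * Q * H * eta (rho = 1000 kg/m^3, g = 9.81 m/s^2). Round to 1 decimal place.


Apply the hydropower formula P = rho * g * Q * H * eta
rho * g = 1000 * 9.81 = 9810.0
P = 9810.0 * 63.0 * 38.3 * 0.87
P = 20593377.6 W

20593377.6


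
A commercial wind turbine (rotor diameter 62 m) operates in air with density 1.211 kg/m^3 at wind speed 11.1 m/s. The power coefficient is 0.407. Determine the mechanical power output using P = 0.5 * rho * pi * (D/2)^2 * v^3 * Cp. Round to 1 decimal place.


Step 1 -- Compute swept area:
  A = pi * (D/2)^2 = pi * (62/2)^2 = 3019.07 m^2
Step 2 -- Apply wind power equation:
  P = 0.5 * rho * A * v^3 * Cp
  v^3 = 11.1^3 = 1367.631
  P = 0.5 * 1.211 * 3019.07 * 1367.631 * 0.407
  P = 1017538.3 W

1017538.3


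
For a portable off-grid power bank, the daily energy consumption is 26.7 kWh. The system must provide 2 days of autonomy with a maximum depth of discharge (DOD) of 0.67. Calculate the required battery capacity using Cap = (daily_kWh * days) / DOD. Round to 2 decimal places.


Total energy needed = daily * days = 26.7 * 2 = 53.4 kWh
Account for depth of discharge:
  Cap = total_energy / DOD = 53.4 / 0.67
  Cap = 79.70 kWh

79.70


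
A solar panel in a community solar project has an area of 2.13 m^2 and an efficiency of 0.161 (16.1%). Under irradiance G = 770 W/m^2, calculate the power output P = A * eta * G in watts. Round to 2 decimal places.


Use the solar power formula P = A * eta * G.
Given: A = 2.13 m^2, eta = 0.161, G = 770 W/m^2
P = 2.13 * 0.161 * 770
P = 264.06 W

264.06


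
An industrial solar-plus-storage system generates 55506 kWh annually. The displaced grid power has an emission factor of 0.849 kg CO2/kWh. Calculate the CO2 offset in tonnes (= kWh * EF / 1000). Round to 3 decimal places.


CO2 offset in kg = generation * emission_factor
CO2 offset = 55506 * 0.849 = 47124.59 kg
Convert to tonnes:
  CO2 offset = 47124.59 / 1000 = 47.125 tonnes

47.125


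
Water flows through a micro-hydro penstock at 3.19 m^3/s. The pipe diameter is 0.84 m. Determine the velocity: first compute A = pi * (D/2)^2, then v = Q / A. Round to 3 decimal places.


Compute pipe cross-sectional area:
  A = pi * (D/2)^2 = pi * (0.84/2)^2 = 0.5542 m^2
Calculate velocity:
  v = Q / A = 3.19 / 0.5542
  v = 5.756 m/s

5.756


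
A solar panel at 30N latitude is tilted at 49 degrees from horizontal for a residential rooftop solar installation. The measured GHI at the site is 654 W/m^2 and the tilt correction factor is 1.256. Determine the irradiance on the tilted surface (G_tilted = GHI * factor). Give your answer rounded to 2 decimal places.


Identify the given values:
  GHI = 654 W/m^2, tilt correction factor = 1.256
Apply the formula G_tilted = GHI * factor:
  G_tilted = 654 * 1.256
  G_tilted = 821.42 W/m^2

821.42


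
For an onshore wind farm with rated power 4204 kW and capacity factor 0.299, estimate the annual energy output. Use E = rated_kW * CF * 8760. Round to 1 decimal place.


Annual energy = rated_kW * capacity_factor * hours_per_year
Given: P_rated = 4204 kW, CF = 0.299, hours = 8760
E = 4204 * 0.299 * 8760
E = 11011285.0 kWh

11011285.0


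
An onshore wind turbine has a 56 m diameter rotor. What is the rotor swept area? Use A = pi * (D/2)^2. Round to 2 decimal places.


Compute the rotor radius:
  r = D / 2 = 56 / 2 = 28.0 m
Calculate swept area:
  A = pi * r^2 = pi * 28.0^2
  A = 2463.01 m^2

2463.01


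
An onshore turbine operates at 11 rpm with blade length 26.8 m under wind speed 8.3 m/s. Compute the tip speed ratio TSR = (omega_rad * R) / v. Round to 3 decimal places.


Convert rotational speed to rad/s:
  omega = 11 * 2 * pi / 60 = 1.1519 rad/s
Compute tip speed:
  v_tip = omega * R = 1.1519 * 26.8 = 30.871 m/s
Tip speed ratio:
  TSR = v_tip / v_wind = 30.871 / 8.3 = 3.719

3.719


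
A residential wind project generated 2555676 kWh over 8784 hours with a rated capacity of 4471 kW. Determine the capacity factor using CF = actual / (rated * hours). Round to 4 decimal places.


Capacity factor = actual output / maximum possible output
Maximum possible = rated * hours = 4471 * 8784 = 39273264 kWh
CF = 2555676 / 39273264
CF = 0.0651

0.0651


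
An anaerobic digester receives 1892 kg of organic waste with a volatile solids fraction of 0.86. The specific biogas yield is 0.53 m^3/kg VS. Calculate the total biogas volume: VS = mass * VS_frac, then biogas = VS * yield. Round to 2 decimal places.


Compute volatile solids:
  VS = mass * VS_fraction = 1892 * 0.86 = 1627.12 kg
Calculate biogas volume:
  Biogas = VS * specific_yield = 1627.12 * 0.53
  Biogas = 862.37 m^3

862.37


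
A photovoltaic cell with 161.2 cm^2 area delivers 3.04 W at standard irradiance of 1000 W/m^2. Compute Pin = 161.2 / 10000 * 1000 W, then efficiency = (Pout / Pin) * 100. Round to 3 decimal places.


First compute the input power:
  Pin = area_cm2 / 10000 * G = 161.2 / 10000 * 1000 = 16.12 W
Then compute efficiency:
  Efficiency = (Pout / Pin) * 100 = (3.04 / 16.12) * 100
  Efficiency = 18.859%

18.859


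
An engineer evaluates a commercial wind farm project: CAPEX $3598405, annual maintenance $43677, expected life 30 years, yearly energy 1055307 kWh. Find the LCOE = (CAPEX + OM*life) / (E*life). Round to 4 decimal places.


Total cost = CAPEX + OM * lifetime = 3598405 + 43677 * 30 = 3598405 + 1310310 = 4908715
Total generation = annual * lifetime = 1055307 * 30 = 31659210 kWh
LCOE = 4908715 / 31659210
LCOE = 0.1550 $/kWh

0.1550


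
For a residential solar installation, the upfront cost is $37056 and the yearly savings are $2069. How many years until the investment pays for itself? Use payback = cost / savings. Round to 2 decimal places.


Simple payback period = initial cost / annual savings
Payback = 37056 / 2069
Payback = 17.91 years

17.91


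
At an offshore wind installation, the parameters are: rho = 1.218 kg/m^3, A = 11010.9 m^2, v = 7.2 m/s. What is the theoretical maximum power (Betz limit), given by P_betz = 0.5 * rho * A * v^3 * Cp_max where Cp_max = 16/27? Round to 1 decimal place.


The Betz coefficient Cp_max = 16/27 = 0.5926
v^3 = 7.2^3 = 373.248
P_betz = 0.5 * rho * A * v^3 * Cp_max
P_betz = 0.5 * 1.218 * 11010.9 * 373.248 * 0.5926
P_betz = 1483179.9 W

1483179.9


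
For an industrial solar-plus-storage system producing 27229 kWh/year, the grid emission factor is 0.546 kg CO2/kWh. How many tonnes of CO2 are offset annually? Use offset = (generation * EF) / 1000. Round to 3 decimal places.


CO2 offset in kg = generation * emission_factor
CO2 offset = 27229 * 0.546 = 14867.03 kg
Convert to tonnes:
  CO2 offset = 14867.03 / 1000 = 14.867 tonnes

14.867


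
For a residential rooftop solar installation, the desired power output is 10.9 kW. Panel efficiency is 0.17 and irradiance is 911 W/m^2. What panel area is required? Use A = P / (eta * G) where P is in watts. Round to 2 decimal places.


Convert target power to watts: P = 10.9 * 1000 = 10900.0 W
Compute denominator: eta * G = 0.17 * 911 = 154.87
Required area A = P / (eta * G) = 10900.0 / 154.87
A = 70.38 m^2

70.38


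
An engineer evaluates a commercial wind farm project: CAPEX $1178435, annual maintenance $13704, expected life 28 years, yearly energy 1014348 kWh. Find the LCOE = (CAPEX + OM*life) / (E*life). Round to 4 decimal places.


Total cost = CAPEX + OM * lifetime = 1178435 + 13704 * 28 = 1178435 + 383712 = 1562147
Total generation = annual * lifetime = 1014348 * 28 = 28401744 kWh
LCOE = 1562147 / 28401744
LCOE = 0.0550 $/kWh

0.0550


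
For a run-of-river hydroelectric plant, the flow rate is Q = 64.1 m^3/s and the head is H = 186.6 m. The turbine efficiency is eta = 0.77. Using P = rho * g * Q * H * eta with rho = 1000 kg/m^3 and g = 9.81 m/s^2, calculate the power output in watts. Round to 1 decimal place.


Apply the hydropower formula P = rho * g * Q * H * eta
rho * g = 1000 * 9.81 = 9810.0
P = 9810.0 * 64.1 * 186.6 * 0.77
P = 90350258.9 W

90350258.9


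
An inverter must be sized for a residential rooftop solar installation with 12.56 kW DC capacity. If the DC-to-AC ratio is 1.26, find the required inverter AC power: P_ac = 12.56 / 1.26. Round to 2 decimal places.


The inverter AC capacity is determined by the DC/AC ratio.
Given: P_dc = 12.56 kW, DC/AC ratio = 1.26
P_ac = P_dc / ratio = 12.56 / 1.26
P_ac = 9.97 kW

9.97


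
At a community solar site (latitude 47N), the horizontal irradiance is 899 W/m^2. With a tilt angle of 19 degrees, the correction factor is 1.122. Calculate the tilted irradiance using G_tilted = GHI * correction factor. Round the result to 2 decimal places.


Identify the given values:
  GHI = 899 W/m^2, tilt correction factor = 1.122
Apply the formula G_tilted = GHI * factor:
  G_tilted = 899 * 1.122
  G_tilted = 1008.68 W/m^2

1008.68


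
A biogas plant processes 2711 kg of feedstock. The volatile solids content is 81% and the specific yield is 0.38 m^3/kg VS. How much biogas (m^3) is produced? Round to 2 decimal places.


Compute volatile solids:
  VS = mass * VS_fraction = 2711 * 0.81 = 2195.91 kg
Calculate biogas volume:
  Biogas = VS * specific_yield = 2195.91 * 0.38
  Biogas = 834.45 m^3

834.45


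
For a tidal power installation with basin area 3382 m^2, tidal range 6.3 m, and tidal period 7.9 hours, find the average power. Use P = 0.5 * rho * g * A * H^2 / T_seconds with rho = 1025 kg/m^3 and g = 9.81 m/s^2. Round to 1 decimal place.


Convert period to seconds: T = 7.9 * 3600 = 28440.0 s
H^2 = 6.3^2 = 39.69
P = 0.5 * rho * g * A * H^2 / T
P = 0.5 * 1025 * 9.81 * 3382 * 39.69 / 28440.0
P = 23729.5 W

23729.5


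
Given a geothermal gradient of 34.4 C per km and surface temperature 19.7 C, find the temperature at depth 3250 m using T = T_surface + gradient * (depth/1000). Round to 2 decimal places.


Convert depth to km: 3250 / 1000 = 3.25 km
Temperature increase = gradient * depth_km = 34.4 * 3.25 = 111.8 C
Temperature at depth = T_surface + delta_T = 19.7 + 111.8
T = 131.50 C

131.50


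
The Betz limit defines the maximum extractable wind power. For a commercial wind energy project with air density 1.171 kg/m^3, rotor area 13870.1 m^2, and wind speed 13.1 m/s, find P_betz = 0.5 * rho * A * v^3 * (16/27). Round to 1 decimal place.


The Betz coefficient Cp_max = 16/27 = 0.5926
v^3 = 13.1^3 = 2248.091
P_betz = 0.5 * rho * A * v^3 * Cp_max
P_betz = 0.5 * 1.171 * 13870.1 * 2248.091 * 0.5926
P_betz = 10818737.8 W

10818737.8


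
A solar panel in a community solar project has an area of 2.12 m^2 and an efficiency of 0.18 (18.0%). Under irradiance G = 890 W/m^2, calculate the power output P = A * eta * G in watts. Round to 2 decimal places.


Use the solar power formula P = A * eta * G.
Given: A = 2.12 m^2, eta = 0.18, G = 890 W/m^2
P = 2.12 * 0.18 * 890
P = 339.62 W

339.62


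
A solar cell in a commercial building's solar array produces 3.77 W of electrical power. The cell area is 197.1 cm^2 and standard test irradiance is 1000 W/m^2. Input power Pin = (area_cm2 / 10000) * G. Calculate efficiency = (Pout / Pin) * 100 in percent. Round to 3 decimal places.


First compute the input power:
  Pin = area_cm2 / 10000 * G = 197.1 / 10000 * 1000 = 19.71 W
Then compute efficiency:
  Efficiency = (Pout / Pin) * 100 = (3.77 / 19.71) * 100
  Efficiency = 19.127%

19.127


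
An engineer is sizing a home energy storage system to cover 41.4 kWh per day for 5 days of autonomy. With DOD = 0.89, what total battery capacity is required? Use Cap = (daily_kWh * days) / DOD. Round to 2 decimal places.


Total energy needed = daily * days = 41.4 * 5 = 207.0 kWh
Account for depth of discharge:
  Cap = total_energy / DOD = 207.0 / 0.89
  Cap = 232.58 kWh

232.58


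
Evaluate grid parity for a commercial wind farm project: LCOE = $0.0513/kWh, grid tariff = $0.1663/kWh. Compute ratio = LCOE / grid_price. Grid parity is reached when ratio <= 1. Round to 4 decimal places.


Compare LCOE to grid price:
  LCOE = $0.0513/kWh, Grid price = $0.1663/kWh
  Ratio = LCOE / grid_price = 0.0513 / 0.1663 = 0.3085
  Grid parity achieved (ratio <= 1)? yes

0.3085


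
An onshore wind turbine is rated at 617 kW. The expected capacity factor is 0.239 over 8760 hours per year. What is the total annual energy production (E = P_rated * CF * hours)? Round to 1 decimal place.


Annual energy = rated_kW * capacity_factor * hours_per_year
Given: P_rated = 617 kW, CF = 0.239, hours = 8760
E = 617 * 0.239 * 8760
E = 1291775.9 kWh

1291775.9


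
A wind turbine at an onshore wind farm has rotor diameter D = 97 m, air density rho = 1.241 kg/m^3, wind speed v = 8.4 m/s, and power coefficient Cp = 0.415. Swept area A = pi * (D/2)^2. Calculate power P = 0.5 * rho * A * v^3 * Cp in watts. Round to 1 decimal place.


Step 1 -- Compute swept area:
  A = pi * (D/2)^2 = pi * (97/2)^2 = 7389.81 m^2
Step 2 -- Apply wind power equation:
  P = 0.5 * rho * A * v^3 * Cp
  v^3 = 8.4^3 = 592.704
  P = 0.5 * 1.241 * 7389.81 * 592.704 * 0.415
  P = 1127875.3 W

1127875.3


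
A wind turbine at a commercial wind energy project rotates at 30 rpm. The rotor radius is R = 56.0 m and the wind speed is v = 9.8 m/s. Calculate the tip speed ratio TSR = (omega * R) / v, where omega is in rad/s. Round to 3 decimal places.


Convert rotational speed to rad/s:
  omega = 30 * 2 * pi / 60 = 3.1416 rad/s
Compute tip speed:
  v_tip = omega * R = 3.1416 * 56.0 = 175.929 m/s
Tip speed ratio:
  TSR = v_tip / v_wind = 175.929 / 9.8 = 17.952

17.952


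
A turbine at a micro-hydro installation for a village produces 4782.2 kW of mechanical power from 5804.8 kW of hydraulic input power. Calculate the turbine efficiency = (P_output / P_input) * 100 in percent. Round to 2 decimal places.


Turbine efficiency = (output power / input power) * 100
eta = (4782.2 / 5804.8) * 100
eta = 82.38%

82.38


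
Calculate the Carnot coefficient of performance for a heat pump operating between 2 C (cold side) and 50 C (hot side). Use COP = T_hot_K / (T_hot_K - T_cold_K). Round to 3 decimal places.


Convert to Kelvin:
  T_hot = 50 + 273.15 = 323.15 K
  T_cold = 2 + 273.15 = 275.15 K
Apply Carnot COP formula:
  COP = T_hot_K / (T_hot_K - T_cold_K) = 323.15 / 48.0
  COP = 6.732

6.732


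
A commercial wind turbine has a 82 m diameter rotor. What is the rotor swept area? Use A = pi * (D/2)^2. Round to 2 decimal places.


Compute the rotor radius:
  r = D / 2 = 82 / 2 = 41.0 m
Calculate swept area:
  A = pi * r^2 = pi * 41.0^2
  A = 5281.02 m^2

5281.02


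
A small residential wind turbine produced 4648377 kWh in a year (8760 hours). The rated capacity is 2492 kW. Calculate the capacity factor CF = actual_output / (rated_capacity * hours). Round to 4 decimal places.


Capacity factor = actual output / maximum possible output
Maximum possible = rated * hours = 2492 * 8760 = 21829920 kWh
CF = 4648377 / 21829920
CF = 0.2129

0.2129
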